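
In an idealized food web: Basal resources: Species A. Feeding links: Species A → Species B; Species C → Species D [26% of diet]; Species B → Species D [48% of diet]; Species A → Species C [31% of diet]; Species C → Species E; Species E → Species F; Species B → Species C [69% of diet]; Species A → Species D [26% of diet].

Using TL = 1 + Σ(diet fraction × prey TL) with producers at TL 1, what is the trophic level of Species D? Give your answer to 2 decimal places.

2.92

Species B: 1 + 1 = 2
Species C: 1 + (0.31×1 + 0.69×2) = 2.69
Species D: 1 + (0.26×1 + 0.48×2 + 0.26×2.69) = 2.9194
Species E: 1 + 2.69 = 3.69
Species F: 1 + 3.69 = 4.69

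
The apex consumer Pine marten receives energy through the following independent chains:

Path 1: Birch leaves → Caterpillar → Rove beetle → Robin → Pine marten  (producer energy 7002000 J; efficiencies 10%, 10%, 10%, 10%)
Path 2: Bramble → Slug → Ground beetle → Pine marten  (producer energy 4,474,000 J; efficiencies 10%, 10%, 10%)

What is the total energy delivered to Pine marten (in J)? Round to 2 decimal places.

5174.20 J

Path 1: 7002000 × 0.1 × 0.1 × 0.1 × 0.1 = 700.2 J
Path 2: 4474000 × 0.1 × 0.1 × 0.1 = 4474 J
Total at Pine marten: 700.2 + 4474 = 5174.2 J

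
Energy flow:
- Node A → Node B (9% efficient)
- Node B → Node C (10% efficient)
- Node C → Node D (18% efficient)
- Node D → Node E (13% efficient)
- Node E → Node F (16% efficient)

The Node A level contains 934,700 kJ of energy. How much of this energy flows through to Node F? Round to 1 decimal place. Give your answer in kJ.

31.5 kJ

Node B: 934700 × 0.09 = 84123 kJ
Node C: 84123 × 0.1 = 8412.3 kJ
Node D: 8412.3 × 0.18 = 1514.214 kJ
Node E: 1514.214 × 0.13 = 196.84782 kJ
Node F: 196.84782 × 0.16 = 31.4956512 kJ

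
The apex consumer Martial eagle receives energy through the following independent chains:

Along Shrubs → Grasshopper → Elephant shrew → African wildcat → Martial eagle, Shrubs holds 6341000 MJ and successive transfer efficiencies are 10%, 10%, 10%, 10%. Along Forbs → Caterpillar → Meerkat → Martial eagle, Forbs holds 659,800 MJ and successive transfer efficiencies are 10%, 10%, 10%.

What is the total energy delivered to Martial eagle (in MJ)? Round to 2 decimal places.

Via Shrubs: 6341000 × 0.1 × 0.1 × 0.1 × 0.1 = 634.1 MJ
Via Forbs: 659800 × 0.1 × 0.1 × 0.1 = 659.8 MJ
Total at Martial eagle: 634.1 + 659.8 = 1293.9 MJ

1293.90 MJ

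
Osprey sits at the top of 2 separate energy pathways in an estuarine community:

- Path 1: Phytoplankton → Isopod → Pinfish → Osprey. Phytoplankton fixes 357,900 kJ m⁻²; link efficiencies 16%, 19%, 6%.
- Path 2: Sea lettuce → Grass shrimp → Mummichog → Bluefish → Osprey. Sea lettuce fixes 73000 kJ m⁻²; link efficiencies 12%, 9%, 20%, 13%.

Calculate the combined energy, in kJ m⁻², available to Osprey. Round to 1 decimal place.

673.3 kJ m⁻²

Path 1: 357900 × 0.16 × 0.19 × 0.06 = 652.8096 kJ m⁻²
Path 2: 73000 × 0.12 × 0.09 × 0.2 × 0.13 = 20.4984 kJ m⁻²
Total at Osprey: 652.8096 + 20.4984 = 673.308 kJ m⁻²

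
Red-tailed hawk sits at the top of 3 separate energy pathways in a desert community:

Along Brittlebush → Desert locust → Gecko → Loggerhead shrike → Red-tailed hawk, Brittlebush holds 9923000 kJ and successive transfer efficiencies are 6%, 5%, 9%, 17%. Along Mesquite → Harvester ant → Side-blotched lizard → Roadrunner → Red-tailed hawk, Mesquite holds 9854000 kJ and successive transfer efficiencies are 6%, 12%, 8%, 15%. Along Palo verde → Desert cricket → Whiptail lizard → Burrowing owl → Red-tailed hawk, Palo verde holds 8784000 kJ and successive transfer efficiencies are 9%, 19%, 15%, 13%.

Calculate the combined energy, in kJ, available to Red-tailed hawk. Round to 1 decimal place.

4235.9 kJ

Via Brittlebush: 9923000 × 0.06 × 0.05 × 0.09 × 0.17 = 455.4657 kJ
Via Mesquite: 9854000 × 0.06 × 0.12 × 0.08 × 0.15 = 851.3856 kJ
Via Palo verde: 8784000 × 0.09 × 0.19 × 0.15 × 0.13 = 2929.0248 kJ
Total at Red-tailed hawk: 455.4657 + 851.3856 + 2929.0248 = 4235.8761 kJ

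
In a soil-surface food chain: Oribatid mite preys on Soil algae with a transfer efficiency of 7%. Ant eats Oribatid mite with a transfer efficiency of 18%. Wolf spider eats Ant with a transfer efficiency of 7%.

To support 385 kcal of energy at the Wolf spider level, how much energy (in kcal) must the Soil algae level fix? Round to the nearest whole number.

Cumulative transfer efficiency: 0.07 × 0.18 × 0.07 = 0.000882
Soil algae energy = 385 / 0.000882 = 436508 kcal

436508 kcal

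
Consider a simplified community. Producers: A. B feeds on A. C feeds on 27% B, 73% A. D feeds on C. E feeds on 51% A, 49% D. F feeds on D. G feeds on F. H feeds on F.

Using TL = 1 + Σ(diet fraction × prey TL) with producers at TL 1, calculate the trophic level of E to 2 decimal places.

3.11

B: 1 + 1 = 2
C: 1 + (0.27×2 + 0.73×1) = 2.27
D: 1 + 2.27 = 3.27
E: 1 + (0.51×1 + 0.49×3.27) = 3.1123
F: 1 + 3.27 = 4.27
G: 1 + 4.27 = 5.27
H: 1 + 4.27 = 5.27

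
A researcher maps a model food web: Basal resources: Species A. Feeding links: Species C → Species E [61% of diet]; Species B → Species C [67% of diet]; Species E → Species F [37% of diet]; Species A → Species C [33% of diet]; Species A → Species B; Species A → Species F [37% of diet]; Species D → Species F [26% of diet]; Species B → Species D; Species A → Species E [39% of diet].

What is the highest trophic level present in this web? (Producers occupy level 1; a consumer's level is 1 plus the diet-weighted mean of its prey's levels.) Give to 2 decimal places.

Species B: 1 + 1 = 2
Species C: 1 + (0.67×2 + 0.33×1) = 2.67
Species D: 1 + 2 = 3
Species E: 1 + (0.61×2.67 + 0.39×1) = 3.0187
Species F: 1 + (0.37×3.0187 + 0.26×3 + 0.37×1) = 3.266919

3.27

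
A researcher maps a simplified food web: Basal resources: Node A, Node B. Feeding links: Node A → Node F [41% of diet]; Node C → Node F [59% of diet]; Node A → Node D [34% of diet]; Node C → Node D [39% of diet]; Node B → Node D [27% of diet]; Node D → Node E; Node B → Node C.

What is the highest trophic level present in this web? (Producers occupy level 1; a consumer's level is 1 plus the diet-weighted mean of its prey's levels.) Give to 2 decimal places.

Node C: 1 + 1 = 2
Node D: 1 + (0.27×1 + 0.39×2 + 0.34×1) = 2.39
Node E: 1 + 2.39 = 3.39
Node F: 1 + (0.41×1 + 0.59×2) = 2.59

3.39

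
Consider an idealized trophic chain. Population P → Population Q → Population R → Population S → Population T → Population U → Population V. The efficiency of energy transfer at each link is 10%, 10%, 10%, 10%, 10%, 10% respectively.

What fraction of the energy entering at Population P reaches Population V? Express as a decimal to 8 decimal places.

0.00000100

Product of link efficiencies: 0.1 × 0.1 × 0.1 × 0.1 × 0.1 × 0.1 = 0.000001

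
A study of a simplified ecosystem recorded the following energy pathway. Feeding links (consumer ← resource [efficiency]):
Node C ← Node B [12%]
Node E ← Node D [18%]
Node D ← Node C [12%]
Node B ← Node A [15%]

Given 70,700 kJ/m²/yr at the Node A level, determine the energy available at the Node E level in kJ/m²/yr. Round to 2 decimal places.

Node B: 70700 × 0.15 = 10605 kJ/m²/yr
Node C: 10605 × 0.12 = 1272.6 kJ/m²/yr
Node D: 1272.6 × 0.12 = 152.712 kJ/m²/yr
Node E: 152.712 × 0.18 = 27.48816 kJ/m²/yr

27.49 kJ/m²/yr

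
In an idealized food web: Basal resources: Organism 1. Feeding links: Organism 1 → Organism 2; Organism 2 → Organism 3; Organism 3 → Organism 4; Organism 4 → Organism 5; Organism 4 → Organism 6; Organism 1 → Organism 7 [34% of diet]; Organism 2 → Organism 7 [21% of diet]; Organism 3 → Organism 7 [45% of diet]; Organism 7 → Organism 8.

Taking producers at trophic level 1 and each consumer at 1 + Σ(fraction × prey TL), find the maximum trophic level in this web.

Organism 2: 1 + 1 = 2
Organism 3: 1 + 2 = 3
Organism 4: 1 + 3 = 4
Organism 5: 1 + 4 = 5
Organism 6: 1 + 4 = 5
Organism 7: 1 + (0.34×1 + 0.21×2 + 0.45×3) = 3.11
Organism 8: 1 + 3.11 = 4.11

5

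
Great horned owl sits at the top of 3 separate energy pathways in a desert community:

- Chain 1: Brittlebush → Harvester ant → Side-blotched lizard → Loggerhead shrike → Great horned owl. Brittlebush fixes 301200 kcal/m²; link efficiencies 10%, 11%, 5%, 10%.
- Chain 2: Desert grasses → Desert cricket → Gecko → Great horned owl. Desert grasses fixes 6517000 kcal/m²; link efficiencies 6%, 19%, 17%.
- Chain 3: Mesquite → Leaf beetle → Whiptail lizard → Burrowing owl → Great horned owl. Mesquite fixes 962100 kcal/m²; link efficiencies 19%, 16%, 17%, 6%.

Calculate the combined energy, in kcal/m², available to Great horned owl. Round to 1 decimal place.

Chain 1: 301200 × 0.1 × 0.11 × 0.05 × 0.1 = 16.566 kcal/m²
Chain 2: 6517000 × 0.06 × 0.19 × 0.17 = 12629.946 kcal/m²
Chain 3: 962100 × 0.19 × 0.16 × 0.17 × 0.06 = 298.327968 kcal/m²
Total at Great horned owl: 16.566 + 12629.946 + 298.327968 = 12944.839968 kcal/m²

12944.8 kcal/m²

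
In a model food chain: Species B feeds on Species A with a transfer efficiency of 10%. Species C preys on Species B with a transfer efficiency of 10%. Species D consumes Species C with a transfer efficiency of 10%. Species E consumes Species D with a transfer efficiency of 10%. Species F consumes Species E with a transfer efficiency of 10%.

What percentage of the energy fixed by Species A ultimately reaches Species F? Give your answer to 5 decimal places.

0.00100%

Product of link efficiencies: 0.1 × 0.1 × 0.1 × 0.1 × 0.1 = 0.00001
As a percentage: 0.00001 × 100 = 0.00100%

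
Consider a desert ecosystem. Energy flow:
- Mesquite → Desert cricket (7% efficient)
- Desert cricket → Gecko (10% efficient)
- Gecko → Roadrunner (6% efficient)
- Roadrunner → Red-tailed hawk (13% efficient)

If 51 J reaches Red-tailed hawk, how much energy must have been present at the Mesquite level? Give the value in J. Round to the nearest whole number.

934066 J

Cumulative transfer efficiency: 0.07 × 0.1 × 0.06 × 0.13 = 0.0000546
Mesquite energy = 51 / 0.0000546 = 934066 J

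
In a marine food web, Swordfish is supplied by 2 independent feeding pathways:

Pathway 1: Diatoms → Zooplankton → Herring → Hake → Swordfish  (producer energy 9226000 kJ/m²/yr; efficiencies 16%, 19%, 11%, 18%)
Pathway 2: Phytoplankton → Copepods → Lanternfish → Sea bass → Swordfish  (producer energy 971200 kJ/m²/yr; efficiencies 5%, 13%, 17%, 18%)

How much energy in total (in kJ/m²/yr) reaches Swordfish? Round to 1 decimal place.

Pathway 1: 9226000 × 0.16 × 0.19 × 0.11 × 0.18 = 5553.31392 kJ/m²/yr
Pathway 2: 971200 × 0.05 × 0.13 × 0.17 × 0.18 = 193.17168 kJ/m²/yr
Total at Swordfish: 5553.31392 + 193.17168 = 5746.4856 kJ/m²/yr

5746.5 kJ/m²/yr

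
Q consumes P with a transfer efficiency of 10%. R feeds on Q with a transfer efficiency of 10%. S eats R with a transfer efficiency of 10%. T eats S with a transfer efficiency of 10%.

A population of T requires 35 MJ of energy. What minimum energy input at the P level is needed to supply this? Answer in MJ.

Cumulative transfer efficiency: 0.1 × 0.1 × 0.1 × 0.1 = 0.0001
P energy = 35 / 0.0001 = 350000 MJ

350000 MJ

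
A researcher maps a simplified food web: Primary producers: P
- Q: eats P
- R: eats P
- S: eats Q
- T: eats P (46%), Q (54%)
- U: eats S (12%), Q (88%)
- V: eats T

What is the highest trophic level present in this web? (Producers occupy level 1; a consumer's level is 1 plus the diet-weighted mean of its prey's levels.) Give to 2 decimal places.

Q: 1 + 1 = 2
R: 1 + 1 = 2
S: 1 + 2 = 3
T: 1 + (0.46×1 + 0.54×2) = 2.54
U: 1 + (0.12×3 + 0.88×2) = 3.12
V: 1 + 2.54 = 3.54

3.54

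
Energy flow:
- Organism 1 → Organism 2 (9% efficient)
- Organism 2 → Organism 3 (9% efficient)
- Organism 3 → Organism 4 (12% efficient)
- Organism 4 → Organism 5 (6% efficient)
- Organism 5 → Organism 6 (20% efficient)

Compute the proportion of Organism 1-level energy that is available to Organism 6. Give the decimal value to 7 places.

Product of link efficiencies: 0.09 × 0.09 × 0.12 × 0.06 × 0.2 = 0.000011664

0.0000117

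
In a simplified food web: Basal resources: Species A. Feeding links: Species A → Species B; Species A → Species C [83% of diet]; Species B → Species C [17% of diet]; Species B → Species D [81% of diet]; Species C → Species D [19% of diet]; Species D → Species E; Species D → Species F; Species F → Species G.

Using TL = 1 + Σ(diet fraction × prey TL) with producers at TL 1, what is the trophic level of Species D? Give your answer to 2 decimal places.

3.03

Species B: 1 + 1 = 2
Species C: 1 + (0.83×1 + 0.17×2) = 2.17
Species D: 1 + (0.81×2 + 0.19×2.17) = 3.0323
Species E: 1 + 3.0323 = 4.0323
Species F: 1 + 3.0323 = 4.0323
Species G: 1 + 4.0323 = 5.0323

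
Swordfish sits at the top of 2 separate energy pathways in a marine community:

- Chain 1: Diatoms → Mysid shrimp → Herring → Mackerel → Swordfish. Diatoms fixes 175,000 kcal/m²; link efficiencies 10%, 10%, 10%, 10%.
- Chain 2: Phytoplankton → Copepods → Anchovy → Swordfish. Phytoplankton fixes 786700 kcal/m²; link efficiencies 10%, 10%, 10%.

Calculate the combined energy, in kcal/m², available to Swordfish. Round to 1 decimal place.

Chain 1: 175000 × 0.1 × 0.1 × 0.1 × 0.1 = 17.5 kcal/m²
Chain 2: 786700 × 0.1 × 0.1 × 0.1 = 786.7 kcal/m²
Total at Swordfish: 17.5 + 786.7 = 804.2 kcal/m²

804.2 kcal/m²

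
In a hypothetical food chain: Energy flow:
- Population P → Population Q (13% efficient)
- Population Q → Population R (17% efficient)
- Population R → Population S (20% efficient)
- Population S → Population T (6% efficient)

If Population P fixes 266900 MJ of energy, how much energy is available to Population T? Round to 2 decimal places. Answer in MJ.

Population Q: 266900 × 0.13 = 34697 MJ
Population R: 34697 × 0.17 = 5898.49 MJ
Population S: 5898.49 × 0.2 = 1179.698 MJ
Population T: 1179.698 × 0.06 = 70.78188 MJ

70.78 MJ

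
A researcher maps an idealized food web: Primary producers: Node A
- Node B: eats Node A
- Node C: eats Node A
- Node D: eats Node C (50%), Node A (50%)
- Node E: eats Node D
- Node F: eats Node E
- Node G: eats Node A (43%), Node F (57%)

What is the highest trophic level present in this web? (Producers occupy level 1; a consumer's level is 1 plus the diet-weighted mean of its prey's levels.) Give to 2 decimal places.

Node B: 1 + 1 = 2
Node C: 1 + 1 = 2
Node D: 1 + (0.5×2 + 0.5×1) = 2.5
Node E: 1 + 2.5 = 3.5
Node F: 1 + 3.5 = 4.5
Node G: 1 + (0.43×1 + 0.57×4.5) = 3.995

4.50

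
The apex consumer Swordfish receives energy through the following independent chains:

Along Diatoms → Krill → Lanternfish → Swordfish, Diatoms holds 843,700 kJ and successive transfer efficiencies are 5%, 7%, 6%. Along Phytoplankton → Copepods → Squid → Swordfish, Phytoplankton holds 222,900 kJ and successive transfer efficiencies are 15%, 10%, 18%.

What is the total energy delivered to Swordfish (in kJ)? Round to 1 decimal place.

779.0 kJ

Via Diatoms: 843700 × 0.05 × 0.07 × 0.06 = 177.177 kJ
Via Phytoplankton: 222900 × 0.15 × 0.1 × 0.18 = 601.83 kJ
Total at Swordfish: 177.177 + 601.83 = 779.007 kJ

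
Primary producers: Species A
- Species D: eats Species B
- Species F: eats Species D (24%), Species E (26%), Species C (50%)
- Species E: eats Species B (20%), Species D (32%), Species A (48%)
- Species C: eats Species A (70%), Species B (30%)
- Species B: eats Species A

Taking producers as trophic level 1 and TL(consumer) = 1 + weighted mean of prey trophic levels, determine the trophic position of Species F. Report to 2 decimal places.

Species B: 1 + 1 = 2
Species C: 1 + (0.7×1 + 0.3×2) = 2.3
Species D: 1 + 2 = 3
Species E: 1 + (0.2×2 + 0.32×3 + 0.48×1) = 2.84
Species F: 1 + (0.24×3 + 0.26×2.84 + 0.5×2.3) = 3.6084

3.61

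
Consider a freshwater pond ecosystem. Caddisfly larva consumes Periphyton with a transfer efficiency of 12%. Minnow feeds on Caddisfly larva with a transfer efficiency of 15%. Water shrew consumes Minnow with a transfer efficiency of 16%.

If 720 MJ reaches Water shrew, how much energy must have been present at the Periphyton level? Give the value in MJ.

Cumulative transfer efficiency: 0.12 × 0.15 × 0.16 = 0.00288
Periphyton energy = 720 / 0.00288 = 250000 MJ

250000 MJ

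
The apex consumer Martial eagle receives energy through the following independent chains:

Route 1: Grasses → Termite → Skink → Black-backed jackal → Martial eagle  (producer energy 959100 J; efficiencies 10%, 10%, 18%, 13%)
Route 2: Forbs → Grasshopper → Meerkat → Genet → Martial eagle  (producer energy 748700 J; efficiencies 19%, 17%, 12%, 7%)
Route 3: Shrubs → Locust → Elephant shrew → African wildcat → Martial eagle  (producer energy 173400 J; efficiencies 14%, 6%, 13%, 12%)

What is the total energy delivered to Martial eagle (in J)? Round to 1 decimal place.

Route 1: 959100 × 0.1 × 0.1 × 0.18 × 0.13 = 224.4294 J
Route 2: 748700 × 0.19 × 0.17 × 0.12 × 0.07 = 203.137284 J
Route 3: 173400 × 0.14 × 0.06 × 0.13 × 0.12 = 22.722336 J
Total at Martial eagle: 224.4294 + 203.137284 + 22.722336 = 450.28902 J

450.3 J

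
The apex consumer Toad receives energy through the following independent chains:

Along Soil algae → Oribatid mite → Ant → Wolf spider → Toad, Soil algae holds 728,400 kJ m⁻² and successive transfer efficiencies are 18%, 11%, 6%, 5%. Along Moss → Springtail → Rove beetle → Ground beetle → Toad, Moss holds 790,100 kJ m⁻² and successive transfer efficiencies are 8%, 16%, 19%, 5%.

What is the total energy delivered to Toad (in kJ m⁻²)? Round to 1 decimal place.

Via Soil algae: 728400 × 0.18 × 0.11 × 0.06 × 0.05 = 43.26696 kJ m⁻²
Via Moss: 790100 × 0.08 × 0.16 × 0.19 × 0.05 = 96.07616 kJ m⁻²
Total at Toad: 43.26696 + 96.07616 = 139.34312 kJ m⁻²

139.3 kJ m⁻²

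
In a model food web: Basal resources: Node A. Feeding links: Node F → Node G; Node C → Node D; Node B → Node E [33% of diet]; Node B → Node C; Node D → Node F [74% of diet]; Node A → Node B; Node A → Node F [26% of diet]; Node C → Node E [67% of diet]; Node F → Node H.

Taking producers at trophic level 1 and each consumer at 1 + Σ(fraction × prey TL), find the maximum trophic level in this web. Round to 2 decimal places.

5.22

Node B: 1 + 1 = 2
Node C: 1 + 2 = 3
Node D: 1 + 3 = 4
Node E: 1 + (0.67×3 + 0.33×2) = 3.67
Node F: 1 + (0.26×1 + 0.74×4) = 4.22
Node G: 1 + 4.22 = 5.22
Node H: 1 + 4.22 = 5.22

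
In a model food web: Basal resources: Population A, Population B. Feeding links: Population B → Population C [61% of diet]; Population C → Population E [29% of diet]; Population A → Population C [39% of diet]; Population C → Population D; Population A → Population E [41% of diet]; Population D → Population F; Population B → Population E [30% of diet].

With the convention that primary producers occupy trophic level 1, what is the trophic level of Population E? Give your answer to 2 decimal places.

2.29

Population C: 1 + (0.61×1 + 0.39×1) = 2
Population D: 1 + 2 = 3
Population E: 1 + (0.29×2 + 0.3×1 + 0.41×1) = 2.29
Population F: 1 + 3 = 4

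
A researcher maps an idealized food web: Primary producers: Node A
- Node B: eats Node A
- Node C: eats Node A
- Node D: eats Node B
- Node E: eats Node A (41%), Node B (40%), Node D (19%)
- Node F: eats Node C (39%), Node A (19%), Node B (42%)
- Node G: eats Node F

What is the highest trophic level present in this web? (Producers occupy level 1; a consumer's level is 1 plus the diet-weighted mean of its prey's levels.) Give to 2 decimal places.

3.81

Node B: 1 + 1 = 2
Node C: 1 + 1 = 2
Node D: 1 + 2 = 3
Node E: 1 + (0.41×1 + 0.4×2 + 0.19×3) = 2.78
Node F: 1 + (0.39×2 + 0.19×1 + 0.42×2) = 2.81
Node G: 1 + 2.81 = 3.81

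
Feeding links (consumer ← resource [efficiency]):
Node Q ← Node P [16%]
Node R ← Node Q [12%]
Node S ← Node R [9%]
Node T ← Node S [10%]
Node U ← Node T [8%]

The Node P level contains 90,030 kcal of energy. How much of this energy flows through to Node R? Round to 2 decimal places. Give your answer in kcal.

1728.58 kcal

Node Q: 90030 × 0.16 = 14404.8 kcal
Node R: 14404.8 × 0.12 = 1728.576 kcal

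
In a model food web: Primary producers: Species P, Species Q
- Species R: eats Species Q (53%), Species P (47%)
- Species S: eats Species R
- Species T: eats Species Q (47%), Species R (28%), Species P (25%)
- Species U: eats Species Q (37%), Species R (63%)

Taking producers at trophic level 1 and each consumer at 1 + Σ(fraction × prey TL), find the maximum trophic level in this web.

3

Species R: 1 + (0.53×1 + 0.47×1) = 2
Species S: 1 + 2 = 3
Species T: 1 + (0.47×1 + 0.28×2 + 0.25×1) = 2.28
Species U: 1 + (0.37×1 + 0.63×2) = 2.63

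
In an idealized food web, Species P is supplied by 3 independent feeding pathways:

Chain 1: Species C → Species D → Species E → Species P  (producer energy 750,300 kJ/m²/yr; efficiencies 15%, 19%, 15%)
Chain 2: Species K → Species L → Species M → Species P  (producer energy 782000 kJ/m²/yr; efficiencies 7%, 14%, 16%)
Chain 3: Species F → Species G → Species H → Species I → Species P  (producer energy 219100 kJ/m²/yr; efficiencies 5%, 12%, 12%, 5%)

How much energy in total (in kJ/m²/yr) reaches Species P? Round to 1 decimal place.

Chain 1: 750300 × 0.15 × 0.19 × 0.15 = 3207.5325 kJ/m²/yr
Chain 2: 782000 × 0.07 × 0.14 × 0.16 = 1226.176 kJ/m²/yr
Chain 3: 219100 × 0.05 × 0.12 × 0.12 × 0.05 = 7.8876 kJ/m²/yr
Total at Species P: 3207.5325 + 1226.176 + 7.8876 = 4441.5961 kJ/m²/yr

4441.6 kJ/m²/yr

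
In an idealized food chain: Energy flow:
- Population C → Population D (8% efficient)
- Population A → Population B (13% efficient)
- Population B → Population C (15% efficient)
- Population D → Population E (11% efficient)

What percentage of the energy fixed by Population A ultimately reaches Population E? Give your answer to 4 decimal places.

Product of link efficiencies: 0.13 × 0.15 × 0.08 × 0.11 = 0.0001716
As a percentage: 0.0001716 × 100 = 0.0172%

0.0172%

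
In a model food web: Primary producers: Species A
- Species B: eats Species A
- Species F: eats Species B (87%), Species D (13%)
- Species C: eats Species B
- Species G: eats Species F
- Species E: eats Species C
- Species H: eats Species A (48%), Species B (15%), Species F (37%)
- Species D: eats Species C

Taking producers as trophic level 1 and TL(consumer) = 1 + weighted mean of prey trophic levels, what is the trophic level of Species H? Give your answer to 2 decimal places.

2.99

Species B: 1 + 1 = 2
Species C: 1 + 2 = 3
Species D: 1 + 3 = 4
Species E: 1 + 3 = 4
Species F: 1 + (0.87×2 + 0.13×4) = 3.26
Species G: 1 + 3.26 = 4.26
Species H: 1 + (0.48×1 + 0.15×2 + 0.37×3.26) = 2.9862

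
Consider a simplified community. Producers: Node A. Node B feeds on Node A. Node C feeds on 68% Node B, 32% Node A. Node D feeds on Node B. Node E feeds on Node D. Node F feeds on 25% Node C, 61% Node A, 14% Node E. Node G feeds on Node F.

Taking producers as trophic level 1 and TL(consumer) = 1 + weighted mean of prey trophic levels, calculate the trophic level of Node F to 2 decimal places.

Node B: 1 + 1 = 2
Node C: 1 + (0.68×2 + 0.32×1) = 2.68
Node D: 1 + 2 = 3
Node E: 1 + 3 = 4
Node F: 1 + (0.25×2.68 + 0.61×1 + 0.14×4) = 2.84
Node G: 1 + 2.84 = 3.84

2.84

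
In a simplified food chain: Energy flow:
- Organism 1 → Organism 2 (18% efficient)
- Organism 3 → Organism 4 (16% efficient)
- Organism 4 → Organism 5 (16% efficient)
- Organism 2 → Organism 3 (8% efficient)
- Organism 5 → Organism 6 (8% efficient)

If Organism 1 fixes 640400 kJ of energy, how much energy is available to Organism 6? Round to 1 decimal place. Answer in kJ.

Organism 2: 640400 × 0.18 = 115272 kJ
Organism 3: 115272 × 0.08 = 9221.76 kJ
Organism 4: 9221.76 × 0.16 = 1475.4816 kJ
Organism 5: 1475.4816 × 0.16 = 236.077056 kJ
Organism 6: 236.077056 × 0.08 = 18.88616448 kJ

18.9 kJ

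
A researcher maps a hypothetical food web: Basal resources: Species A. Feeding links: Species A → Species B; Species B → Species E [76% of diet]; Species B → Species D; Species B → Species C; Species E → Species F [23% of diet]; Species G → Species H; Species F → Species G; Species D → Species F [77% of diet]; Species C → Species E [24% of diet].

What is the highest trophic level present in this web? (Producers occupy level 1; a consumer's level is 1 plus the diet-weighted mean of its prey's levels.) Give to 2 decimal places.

6.06

Species B: 1 + 1 = 2
Species C: 1 + 2 = 3
Species D: 1 + 2 = 3
Species E: 1 + (0.76×2 + 0.24×3) = 3.24
Species F: 1 + (0.23×3.24 + 0.77×3) = 4.0552
Species G: 1 + 4.0552 = 5.0552
Species H: 1 + 5.0552 = 6.0552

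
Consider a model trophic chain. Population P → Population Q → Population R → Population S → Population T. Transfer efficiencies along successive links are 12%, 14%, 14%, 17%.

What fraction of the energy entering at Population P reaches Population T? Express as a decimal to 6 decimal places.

0.000400

Product of link efficiencies: 0.12 × 0.14 × 0.14 × 0.17 = 0.00039984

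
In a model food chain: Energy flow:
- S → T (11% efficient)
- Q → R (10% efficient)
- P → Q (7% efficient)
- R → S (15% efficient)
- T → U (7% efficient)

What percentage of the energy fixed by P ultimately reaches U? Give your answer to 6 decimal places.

0.000809%

Product of link efficiencies: 0.07 × 0.1 × 0.15 × 0.11 × 0.07 = 0.000008085
As a percentage: 0.000008085 × 100 = 0.000809%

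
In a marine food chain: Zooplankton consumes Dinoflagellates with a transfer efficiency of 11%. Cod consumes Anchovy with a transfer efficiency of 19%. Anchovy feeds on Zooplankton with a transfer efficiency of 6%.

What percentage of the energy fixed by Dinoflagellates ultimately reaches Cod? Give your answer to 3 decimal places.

Product of link efficiencies: 0.11 × 0.06 × 0.19 = 0.001254
As a percentage: 0.001254 × 100 = 0.125%

0.125%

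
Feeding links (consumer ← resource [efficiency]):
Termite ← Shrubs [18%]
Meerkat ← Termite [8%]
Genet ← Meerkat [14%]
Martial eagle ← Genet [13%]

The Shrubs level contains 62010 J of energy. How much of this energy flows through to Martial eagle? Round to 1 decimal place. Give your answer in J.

Termite: 62010 × 0.18 = 11161.8 J
Meerkat: 11161.8 × 0.08 = 892.944 J
Genet: 892.944 × 0.14 = 125.01216 J
Martial eagle: 125.01216 × 0.13 = 16.2515808 J

16.3 J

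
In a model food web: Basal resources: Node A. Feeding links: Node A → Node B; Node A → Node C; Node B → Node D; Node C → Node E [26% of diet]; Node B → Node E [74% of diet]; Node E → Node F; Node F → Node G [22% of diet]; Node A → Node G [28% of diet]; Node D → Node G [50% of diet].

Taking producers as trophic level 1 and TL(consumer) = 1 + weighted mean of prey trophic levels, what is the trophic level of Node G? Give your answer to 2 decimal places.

Node B: 1 + 1 = 2
Node C: 1 + 1 = 2
Node D: 1 + 2 = 3
Node E: 1 + (0.26×2 + 0.74×2) = 3
Node F: 1 + 3 = 4
Node G: 1 + (0.22×4 + 0.28×1 + 0.5×3) = 3.66

3.66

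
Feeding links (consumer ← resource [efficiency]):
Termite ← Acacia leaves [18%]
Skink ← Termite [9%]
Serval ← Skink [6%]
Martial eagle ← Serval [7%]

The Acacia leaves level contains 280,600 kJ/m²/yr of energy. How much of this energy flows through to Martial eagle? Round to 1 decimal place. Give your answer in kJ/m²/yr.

Termite: 280600 × 0.18 = 50508 kJ/m²/yr
Skink: 50508 × 0.09 = 4545.72 kJ/m²/yr
Serval: 4545.72 × 0.06 = 272.7432 kJ/m²/yr
Martial eagle: 272.7432 × 0.07 = 19.092024 kJ/m²/yr

19.1 kJ/m²/yr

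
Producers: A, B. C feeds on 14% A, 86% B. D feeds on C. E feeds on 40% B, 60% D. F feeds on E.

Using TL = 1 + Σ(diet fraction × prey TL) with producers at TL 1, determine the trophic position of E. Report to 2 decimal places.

C: 1 + (0.14×1 + 0.86×1) = 2
D: 1 + 2 = 3
E: 1 + (0.4×1 + 0.6×3) = 3.2
F: 1 + 3.2 = 4.2

3.20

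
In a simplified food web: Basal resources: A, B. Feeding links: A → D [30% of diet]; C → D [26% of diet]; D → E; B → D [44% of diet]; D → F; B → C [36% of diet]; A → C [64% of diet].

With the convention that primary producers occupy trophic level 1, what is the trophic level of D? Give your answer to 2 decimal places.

2.26

C: 1 + (0.64×1 + 0.36×1) = 2
D: 1 + (0.44×1 + 0.3×1 + 0.26×2) = 2.26
E: 1 + 2.26 = 3.26
F: 1 + 2.26 = 3.26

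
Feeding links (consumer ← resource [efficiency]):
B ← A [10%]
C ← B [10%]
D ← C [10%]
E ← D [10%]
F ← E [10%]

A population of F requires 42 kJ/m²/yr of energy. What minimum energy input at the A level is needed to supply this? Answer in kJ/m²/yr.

4200000 kJ/m²/yr

Cumulative transfer efficiency: 0.1 × 0.1 × 0.1 × 0.1 × 0.1 = 0.00001
A energy = 42 / 0.00001 = 4200000 kJ/m²/yr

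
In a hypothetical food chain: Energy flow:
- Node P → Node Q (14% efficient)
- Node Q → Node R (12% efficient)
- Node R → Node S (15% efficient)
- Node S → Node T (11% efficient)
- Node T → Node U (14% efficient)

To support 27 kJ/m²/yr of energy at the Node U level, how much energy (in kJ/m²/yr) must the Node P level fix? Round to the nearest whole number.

695733 kJ/m²/yr

Cumulative transfer efficiency: 0.14 × 0.12 × 0.15 × 0.11 × 0.14 = 0.000038808
Node P energy = 27 / 0.000038808 = 695733 kJ/m²/yr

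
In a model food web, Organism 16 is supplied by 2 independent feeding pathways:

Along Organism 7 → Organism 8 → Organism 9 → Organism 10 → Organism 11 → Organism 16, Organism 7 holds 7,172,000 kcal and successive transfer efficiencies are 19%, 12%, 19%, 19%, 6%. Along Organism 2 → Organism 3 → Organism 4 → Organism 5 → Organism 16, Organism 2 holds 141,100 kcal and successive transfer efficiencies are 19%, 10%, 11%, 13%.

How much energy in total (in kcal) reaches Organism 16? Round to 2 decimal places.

Via Organism 7: 7172000 × 0.19 × 0.12 × 0.19 × 0.19 × 0.06 = 354.1877856 kcal
Via Organism 2: 141100 × 0.19 × 0.1 × 0.11 × 0.13 = 38.33687 kcal
Total at Organism 16: 354.1877856 + 38.33687 = 392.5246556 kcal

392.52 kcal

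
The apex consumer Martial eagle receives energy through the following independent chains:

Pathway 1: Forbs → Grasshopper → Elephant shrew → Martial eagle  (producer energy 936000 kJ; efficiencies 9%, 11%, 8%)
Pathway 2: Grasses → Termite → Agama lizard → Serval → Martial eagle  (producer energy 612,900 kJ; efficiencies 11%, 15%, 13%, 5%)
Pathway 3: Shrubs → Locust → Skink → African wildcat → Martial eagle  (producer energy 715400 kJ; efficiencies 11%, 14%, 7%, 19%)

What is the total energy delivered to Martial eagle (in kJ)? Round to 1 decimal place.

Pathway 1: 936000 × 0.09 × 0.11 × 0.08 = 741.312 kJ
Pathway 2: 612900 × 0.11 × 0.15 × 0.13 × 0.05 = 65.733525 kJ
Pathway 3: 715400 × 0.11 × 0.14 × 0.07 × 0.19 = 146.528228 kJ
Total at Martial eagle: 741.312 + 65.733525 + 146.528228 = 953.573753 kJ

953.6 kJ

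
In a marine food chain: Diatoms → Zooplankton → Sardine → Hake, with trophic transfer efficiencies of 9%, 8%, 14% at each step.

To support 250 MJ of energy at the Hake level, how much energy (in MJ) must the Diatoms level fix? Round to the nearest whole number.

248016 MJ

Cumulative transfer efficiency: 0.09 × 0.08 × 0.14 = 0.001008
Diatoms energy = 250 / 0.001008 = 248016 MJ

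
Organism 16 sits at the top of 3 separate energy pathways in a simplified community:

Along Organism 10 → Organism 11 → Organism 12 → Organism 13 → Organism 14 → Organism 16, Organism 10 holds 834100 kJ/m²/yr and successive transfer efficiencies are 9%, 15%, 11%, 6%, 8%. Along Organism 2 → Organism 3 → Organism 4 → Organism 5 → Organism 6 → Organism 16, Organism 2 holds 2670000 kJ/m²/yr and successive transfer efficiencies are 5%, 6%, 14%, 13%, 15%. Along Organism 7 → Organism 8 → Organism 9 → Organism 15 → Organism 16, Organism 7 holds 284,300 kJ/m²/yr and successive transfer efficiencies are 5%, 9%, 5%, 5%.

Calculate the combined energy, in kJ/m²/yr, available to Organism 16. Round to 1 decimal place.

31.0 kJ/m²/yr

Via Organism 10: 834100 × 0.09 × 0.15 × 0.11 × 0.06 × 0.08 = 5.9454648 kJ/m²/yr
Via Organism 2: 2670000 × 0.05 × 0.06 × 0.14 × 0.13 × 0.15 = 21.8673 kJ/m²/yr
Via Organism 7: 284300 × 0.05 × 0.09 × 0.05 × 0.05 = 3.198375 kJ/m²/yr
Total at Organism 16: 5.9454648 + 21.8673 + 3.198375 = 31.0111398 kJ/m²/yr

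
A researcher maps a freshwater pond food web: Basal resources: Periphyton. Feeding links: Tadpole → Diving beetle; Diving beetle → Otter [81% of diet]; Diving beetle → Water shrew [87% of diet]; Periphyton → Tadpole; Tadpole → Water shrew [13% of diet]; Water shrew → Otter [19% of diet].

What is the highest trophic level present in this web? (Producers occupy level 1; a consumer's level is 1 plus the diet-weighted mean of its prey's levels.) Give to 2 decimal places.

Tadpole: 1 + 1 = 2
Diving beetle: 1 + 2 = 3
Water shrew: 1 + (0.13×2 + 0.87×3) = 3.87
Otter: 1 + (0.81×3 + 0.19×3.87) = 4.1653

4.17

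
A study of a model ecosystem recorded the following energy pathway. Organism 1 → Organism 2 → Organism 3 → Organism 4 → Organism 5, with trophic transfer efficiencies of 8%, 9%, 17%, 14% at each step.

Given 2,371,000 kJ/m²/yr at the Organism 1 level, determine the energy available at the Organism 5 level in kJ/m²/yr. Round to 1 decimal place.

406.3 kJ/m²/yr

Organism 2: 2371000 × 0.08 = 189680 kJ/m²/yr
Organism 3: 189680 × 0.09 = 17071.2 kJ/m²/yr
Organism 4: 17071.2 × 0.17 = 2902.104 kJ/m²/yr
Organism 5: 2902.104 × 0.14 = 406.29456 kJ/m²/yr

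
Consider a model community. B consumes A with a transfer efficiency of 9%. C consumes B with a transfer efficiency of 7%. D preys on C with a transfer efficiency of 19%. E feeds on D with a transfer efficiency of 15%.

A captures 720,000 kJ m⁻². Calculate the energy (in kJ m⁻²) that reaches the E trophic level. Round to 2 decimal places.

129.28 kJ m⁻²

B: 720000 × 0.09 = 64800 kJ m⁻²
C: 64800 × 0.07 = 4536 kJ m⁻²
D: 4536 × 0.19 = 861.84 kJ m⁻²
E: 861.84 × 0.15 = 129.276 kJ m⁻²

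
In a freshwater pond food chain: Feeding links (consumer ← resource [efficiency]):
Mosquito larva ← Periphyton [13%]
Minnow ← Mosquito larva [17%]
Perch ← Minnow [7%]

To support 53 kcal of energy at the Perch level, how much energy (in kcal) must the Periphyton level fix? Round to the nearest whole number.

Cumulative transfer efficiency: 0.13 × 0.17 × 0.07 = 0.001547
Periphyton energy = 53 / 0.001547 = 34260 kcal

34260 kcal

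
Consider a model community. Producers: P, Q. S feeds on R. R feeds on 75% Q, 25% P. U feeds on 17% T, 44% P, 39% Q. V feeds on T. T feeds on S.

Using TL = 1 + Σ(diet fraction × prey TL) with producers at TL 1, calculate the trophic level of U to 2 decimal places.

2.51

R: 1 + (0.75×1 + 0.25×1) = 2
S: 1 + 2 = 3
T: 1 + 3 = 4
U: 1 + (0.17×4 + 0.44×1 + 0.39×1) = 2.51
V: 1 + 4 = 5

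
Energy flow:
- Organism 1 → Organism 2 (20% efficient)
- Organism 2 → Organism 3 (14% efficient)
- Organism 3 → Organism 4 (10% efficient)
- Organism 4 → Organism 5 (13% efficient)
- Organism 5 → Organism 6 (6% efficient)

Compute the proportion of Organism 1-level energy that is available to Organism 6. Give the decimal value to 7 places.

Product of link efficiencies: 0.2 × 0.14 × 0.1 × 0.13 × 0.06 = 0.00002184

0.0000218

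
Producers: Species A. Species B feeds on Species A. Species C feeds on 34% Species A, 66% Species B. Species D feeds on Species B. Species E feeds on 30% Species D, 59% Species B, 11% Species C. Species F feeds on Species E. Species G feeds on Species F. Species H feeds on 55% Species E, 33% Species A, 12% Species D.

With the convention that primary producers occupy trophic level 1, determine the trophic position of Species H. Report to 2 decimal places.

3.54

Species B: 1 + 1 = 2
Species C: 1 + (0.34×1 + 0.66×2) = 2.66
Species D: 1 + 2 = 3
Species E: 1 + (0.3×3 + 0.59×2 + 0.11×2.66) = 3.3726
Species F: 1 + 3.3726 = 4.3726
Species G: 1 + 4.3726 = 5.3726
Species H: 1 + (0.55×3.3726 + 0.33×1 + 0.12×3) = 3.54493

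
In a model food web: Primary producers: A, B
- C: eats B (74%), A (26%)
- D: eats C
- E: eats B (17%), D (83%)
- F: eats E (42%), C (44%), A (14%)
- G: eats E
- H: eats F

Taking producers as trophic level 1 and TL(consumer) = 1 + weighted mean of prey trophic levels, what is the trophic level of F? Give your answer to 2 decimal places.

C: 1 + (0.74×1 + 0.26×1) = 2
D: 1 + 2 = 3
E: 1 + (0.17×1 + 0.83×3) = 3.66
F: 1 + (0.42×3.66 + 0.44×2 + 0.14×1) = 3.5572
G: 1 + 3.66 = 4.66
H: 1 + 3.5572 = 4.5572

3.56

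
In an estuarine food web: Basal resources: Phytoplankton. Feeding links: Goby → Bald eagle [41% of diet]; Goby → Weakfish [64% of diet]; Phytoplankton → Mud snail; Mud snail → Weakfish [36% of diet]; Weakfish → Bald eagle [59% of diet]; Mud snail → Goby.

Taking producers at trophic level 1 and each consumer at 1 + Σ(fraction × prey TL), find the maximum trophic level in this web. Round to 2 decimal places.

Mud snail: 1 + 1 = 2
Goby: 1 + 2 = 3
Weakfish: 1 + (0.64×3 + 0.36×2) = 3.64
Bald eagle: 1 + (0.59×3.64 + 0.41×3) = 4.3776

4.38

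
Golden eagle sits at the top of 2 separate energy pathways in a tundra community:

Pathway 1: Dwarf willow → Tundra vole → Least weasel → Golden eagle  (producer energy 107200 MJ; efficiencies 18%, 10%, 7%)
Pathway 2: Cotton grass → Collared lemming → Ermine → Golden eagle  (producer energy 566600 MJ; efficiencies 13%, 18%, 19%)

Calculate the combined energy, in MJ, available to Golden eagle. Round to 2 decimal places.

Pathway 1: 107200 × 0.18 × 0.1 × 0.07 = 135.072 MJ
Pathway 2: 566600 × 0.13 × 0.18 × 0.19 = 2519.1036 MJ
Total at Golden eagle: 135.072 + 2519.1036 = 2654.1756 MJ

2654.18 MJ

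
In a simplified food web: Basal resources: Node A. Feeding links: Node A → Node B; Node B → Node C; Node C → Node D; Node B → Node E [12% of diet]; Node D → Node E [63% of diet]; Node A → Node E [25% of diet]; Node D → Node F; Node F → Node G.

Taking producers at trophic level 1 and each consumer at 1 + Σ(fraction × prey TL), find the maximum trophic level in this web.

6

Node B: 1 + 1 = 2
Node C: 1 + 2 = 3
Node D: 1 + 3 = 4
Node E: 1 + (0.12×2 + 0.63×4 + 0.25×1) = 4.01
Node F: 1 + 4 = 5
Node G: 1 + 5 = 6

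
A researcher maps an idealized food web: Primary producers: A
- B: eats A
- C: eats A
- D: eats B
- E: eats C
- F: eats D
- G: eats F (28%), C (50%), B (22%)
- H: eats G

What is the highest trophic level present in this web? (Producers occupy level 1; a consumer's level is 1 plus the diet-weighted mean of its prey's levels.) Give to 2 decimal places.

4.56

B: 1 + 1 = 2
C: 1 + 1 = 2
D: 1 + 2 = 3
E: 1 + 2 = 3
F: 1 + 3 = 4
G: 1 + (0.28×4 + 0.5×2 + 0.22×2) = 3.56
H: 1 + 3.56 = 4.56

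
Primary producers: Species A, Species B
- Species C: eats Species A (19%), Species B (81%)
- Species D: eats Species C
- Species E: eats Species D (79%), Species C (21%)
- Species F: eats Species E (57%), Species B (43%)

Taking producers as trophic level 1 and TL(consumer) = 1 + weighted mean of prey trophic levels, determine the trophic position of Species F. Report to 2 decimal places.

Species C: 1 + (0.19×1 + 0.81×1) = 2
Species D: 1 + 2 = 3
Species E: 1 + (0.79×3 + 0.21×2) = 3.79
Species F: 1 + (0.57×3.79 + 0.43×1) = 3.5903

3.59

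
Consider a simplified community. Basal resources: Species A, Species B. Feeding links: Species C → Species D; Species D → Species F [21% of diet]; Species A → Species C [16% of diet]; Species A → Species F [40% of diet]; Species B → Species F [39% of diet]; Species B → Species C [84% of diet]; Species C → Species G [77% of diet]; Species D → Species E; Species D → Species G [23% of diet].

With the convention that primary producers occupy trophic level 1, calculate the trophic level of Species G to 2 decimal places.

Species C: 1 + (0.84×1 + 0.16×1) = 2
Species D: 1 + 2 = 3
Species E: 1 + 3 = 4
Species F: 1 + (0.21×3 + 0.4×1 + 0.39×1) = 2.42
Species G: 1 + (0.77×2 + 0.23×3) = 3.23

3.23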